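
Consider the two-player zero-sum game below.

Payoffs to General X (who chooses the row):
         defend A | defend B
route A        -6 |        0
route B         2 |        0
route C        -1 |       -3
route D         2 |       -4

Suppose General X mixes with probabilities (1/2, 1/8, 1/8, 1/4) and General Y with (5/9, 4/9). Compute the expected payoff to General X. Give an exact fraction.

-139/72

Against (5/9, 4/9), each row's expected payoff is route A: -10/3; route B: 10/9; route C: -17/9; route D: -2/3.
Taking the (1/2, 1/8, 1/8, 1/4)-weighted average: (1/2)·(-10/3) + (1/8)·(10/9) + (1/8)·(-17/9) + (1/4)·(-2/3) = -139/72.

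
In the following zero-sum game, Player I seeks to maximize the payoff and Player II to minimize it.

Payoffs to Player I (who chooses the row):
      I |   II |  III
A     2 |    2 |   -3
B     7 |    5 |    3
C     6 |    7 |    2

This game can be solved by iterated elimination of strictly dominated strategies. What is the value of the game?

3

Column II is strictly dominated by III for Player II (-3<2, 3<5, 2<7); eliminate II.
Row A is strictly dominated by row B (7>2, 3>-3); eliminate A.
Row C is strictly dominated by row B (7>6, 3>2); eliminate C.
Column I is strictly dominated by III for Player II (3<7); eliminate I.
Only (B, III) remains, with payoff 3.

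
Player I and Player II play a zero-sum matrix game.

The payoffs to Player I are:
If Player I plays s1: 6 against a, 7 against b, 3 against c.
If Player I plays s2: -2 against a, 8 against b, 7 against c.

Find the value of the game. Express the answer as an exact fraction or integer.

4

Column b is strictly dominated by c for Player II (it gives Player I more in every row).
The remaining 2×2 game on (s1, s2) × (a, c) has no saddle point. Let Player I play s1 with probability p; indifference gives 6p − 2(1−p) = 3p + 7(1−p), so p = 3/4.
Similarly Player II's optimal q on a is 1/3, and the value is 6·(1/3) + (3)·(2/3) = 4.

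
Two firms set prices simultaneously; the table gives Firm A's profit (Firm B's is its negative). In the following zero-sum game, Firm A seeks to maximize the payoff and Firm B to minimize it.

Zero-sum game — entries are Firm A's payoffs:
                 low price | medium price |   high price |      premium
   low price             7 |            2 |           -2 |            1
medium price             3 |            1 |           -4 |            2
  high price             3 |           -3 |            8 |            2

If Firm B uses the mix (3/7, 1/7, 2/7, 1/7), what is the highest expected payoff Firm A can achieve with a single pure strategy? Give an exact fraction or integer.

24/7

low price: (7)·(3/7) + (2)·(1/7) + (-2)·(2/7) + (1)·(1/7) = 20/7.
medium price: (3)·(3/7) + (1)·(1/7) + (-4)·(2/7) + (2)·(1/7) = 4/7.
high price: (3)·(3/7) + (-3)·(1/7) + (8)·(2/7) + (2)·(1/7) = 24/7.
The best pure response is high price with expected payoff 24/7.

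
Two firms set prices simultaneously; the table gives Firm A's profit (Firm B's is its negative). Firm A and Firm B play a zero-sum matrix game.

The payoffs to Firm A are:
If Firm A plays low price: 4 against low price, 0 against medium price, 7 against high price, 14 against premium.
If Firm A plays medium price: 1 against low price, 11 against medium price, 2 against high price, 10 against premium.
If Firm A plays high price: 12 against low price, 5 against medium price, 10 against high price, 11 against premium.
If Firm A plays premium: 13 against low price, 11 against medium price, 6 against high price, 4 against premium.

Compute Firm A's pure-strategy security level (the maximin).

The worst-case payoff for each row is low price: 0, medium price: 1, high price: 5, premium: 4.
The best of these is 5.

5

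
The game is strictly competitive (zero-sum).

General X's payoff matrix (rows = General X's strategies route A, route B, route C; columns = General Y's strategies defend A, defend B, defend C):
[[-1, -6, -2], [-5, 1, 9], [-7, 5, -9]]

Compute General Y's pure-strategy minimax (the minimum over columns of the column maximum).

The worst case (largest entry) in each column is defend A: -1, defend B: 5, defend C: 9.
The best (smallest) of these is -1.

-1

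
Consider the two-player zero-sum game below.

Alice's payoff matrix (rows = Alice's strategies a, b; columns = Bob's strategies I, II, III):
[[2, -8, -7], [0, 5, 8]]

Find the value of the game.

2/3

Column III is strictly dominated by II for Bob (it gives Alice more in every row).
The remaining 2×2 game on (a, b) × (I, II) has no saddle point. Let Alice play a with probability p; indifference gives 2p = −8p + 5(1−p), so p = 1/3.
Similarly Bob's optimal q on I is 13/15, and the value is 2·(13/15) + (-8)·(2/15) = 2/3.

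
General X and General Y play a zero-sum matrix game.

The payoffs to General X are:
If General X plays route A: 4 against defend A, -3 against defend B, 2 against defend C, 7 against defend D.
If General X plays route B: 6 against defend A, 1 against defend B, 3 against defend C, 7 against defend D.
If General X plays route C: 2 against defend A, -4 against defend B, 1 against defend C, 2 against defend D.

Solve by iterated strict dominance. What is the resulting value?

Column defend A is strictly dominated by defend B for General Y (-3<4, 1<6, -4<2); eliminate defend A.
Column defend D is strictly dominated by defend B for General Y (-3<7, 1<7, -4<2); eliminate defend D.
Row route A is strictly dominated by row route B (1>-3, 3>2); eliminate route A.
Column defend C is strictly dominated by defend B for General Y (1<3, -4<1); eliminate defend C.
Row route C is strictly dominated by row route B (1>-4); eliminate route C.
Only (route B, defend B) remains, with payoff 1.

1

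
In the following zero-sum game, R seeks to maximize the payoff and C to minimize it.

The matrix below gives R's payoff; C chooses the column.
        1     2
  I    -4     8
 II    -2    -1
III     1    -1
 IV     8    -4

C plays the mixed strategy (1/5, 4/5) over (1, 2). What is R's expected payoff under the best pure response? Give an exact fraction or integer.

I: (-4)·(1/5) + (8)·(4/5) = 28/5.
II: (-2)·(1/5) + (-1)·(4/5) = -6/5.
III: (1)·(1/5) + (-1)·(4/5) = -3/5.
IV: (8)·(1/5) + (-4)·(4/5) = -8/5.
The best pure response is I with expected payoff 28/5.

28/5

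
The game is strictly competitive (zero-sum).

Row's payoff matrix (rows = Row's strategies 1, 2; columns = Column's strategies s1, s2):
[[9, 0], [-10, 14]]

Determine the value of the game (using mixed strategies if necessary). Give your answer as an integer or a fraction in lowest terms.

Row minima are 0 and -10, so Row's maximin is 0; column maxima are 9 and 14, so Column's minimax is 9. These differ, so the equilibrium is in mixed strategies.
Let Row play 1 with probability p. Column is indifferent when 9p − 10(1−p) = 14(1−p), giving p = 8/11.
Let Column play s1 with probability q. Row is indifferent when 9q = −10q + 14(1−q), giving q = 14/33.
The value is 9·(14/33) + (0)·(19/33) = 42/11.

42/11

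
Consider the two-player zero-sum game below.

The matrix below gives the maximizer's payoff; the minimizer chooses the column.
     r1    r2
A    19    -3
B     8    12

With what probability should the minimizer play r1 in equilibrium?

Row minima are -3 and 8, so the maximizer's maximin is 8; column maxima are 19 and 12, so the minimizer's minimax is 12. These differ, so the equilibrium is in mixed strategies.
Let the minimizer play r1 with probability q. The maximizer is indifferent when 19q − 3(1−q) = 8q + 12(1−q), giving q = 15/26.

15/26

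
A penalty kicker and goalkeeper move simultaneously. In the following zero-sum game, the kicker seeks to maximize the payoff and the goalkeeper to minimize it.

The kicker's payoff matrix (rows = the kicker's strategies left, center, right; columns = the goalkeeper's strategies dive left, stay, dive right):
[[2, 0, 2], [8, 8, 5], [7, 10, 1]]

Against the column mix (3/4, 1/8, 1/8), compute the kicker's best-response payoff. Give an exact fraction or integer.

left: (2)·(3/4) + (0)·(1/8) + (2)·(1/8) = 7/4.
center: (8)·(3/4) + (8)·(1/8) + (5)·(1/8) = 61/8.
right: (7)·(3/4) + (10)·(1/8) + (1)·(1/8) = 53/8.
The best pure response is center with expected payoff 61/8.

61/8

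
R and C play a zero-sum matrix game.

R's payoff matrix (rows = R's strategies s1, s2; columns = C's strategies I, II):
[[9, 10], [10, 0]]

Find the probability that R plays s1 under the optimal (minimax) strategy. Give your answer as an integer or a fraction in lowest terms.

10/11

Row minima are 9 and 0, so R's maximin is 9; column maxima are 10 and 10, so C's minimax is 10. These differ, so the equilibrium is in mixed strategies.
Let R play s1 with probability p. C is indifferent when 9p + 10(1−p) = 10p, giving p = 10/11.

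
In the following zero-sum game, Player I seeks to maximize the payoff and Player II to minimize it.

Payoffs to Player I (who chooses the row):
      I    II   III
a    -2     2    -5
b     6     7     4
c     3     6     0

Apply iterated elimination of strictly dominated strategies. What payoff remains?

Row c is strictly dominated by row b (6>3, 7>6, 4>0); eliminate c.
Row a is strictly dominated by row b (6>-2, 7>2, 4>-5); eliminate a.
Column II is strictly dominated by I for Player II (6<7); eliminate II.
Column I is strictly dominated by III for Player II (4<6); eliminate I.
Only (b, III) remains, with payoff 4.

4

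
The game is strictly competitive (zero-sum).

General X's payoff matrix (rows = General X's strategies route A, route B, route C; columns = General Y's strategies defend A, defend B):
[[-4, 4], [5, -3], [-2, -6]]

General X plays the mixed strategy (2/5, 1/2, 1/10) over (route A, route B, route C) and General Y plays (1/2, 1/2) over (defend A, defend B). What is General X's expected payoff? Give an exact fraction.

Against (1/2, 1/2), each row's expected payoff is route A: 0; route B: 1; route C: -4.
Taking the (2/5, 1/2, 1/10)-weighted average: (2/5)·(0) + (1/2)·(1) + (1/10)·(-4) = 1/10.

1/10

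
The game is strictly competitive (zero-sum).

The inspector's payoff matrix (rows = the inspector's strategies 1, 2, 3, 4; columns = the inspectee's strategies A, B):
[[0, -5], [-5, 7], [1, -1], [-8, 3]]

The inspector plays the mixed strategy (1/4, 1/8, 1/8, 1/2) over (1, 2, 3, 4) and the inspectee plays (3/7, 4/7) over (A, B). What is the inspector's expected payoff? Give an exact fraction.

-19/14

Against (3/7, 4/7), each row's expected payoff is 1: -20/7; 2: 13/7; 3: -1/7; 4: -12/7.
Taking the (1/4, 1/8, 1/8, 1/2)-weighted average: (1/4)·(-20/7) + (1/8)·(13/7) + (1/8)·(-1/7) + (1/2)·(-12/7) = -19/14.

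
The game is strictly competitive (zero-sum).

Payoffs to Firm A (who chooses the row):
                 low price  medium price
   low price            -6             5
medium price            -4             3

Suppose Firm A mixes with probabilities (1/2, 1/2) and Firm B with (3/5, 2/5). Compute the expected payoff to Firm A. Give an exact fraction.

-7/5

Against (3/5, 2/5), each row's expected payoff is low price: -8/5; medium price: -6/5.
Taking the (1/2, 1/2)-weighted average: (1/2)·(-8/5) + (1/2)·(-6/5) = -7/5.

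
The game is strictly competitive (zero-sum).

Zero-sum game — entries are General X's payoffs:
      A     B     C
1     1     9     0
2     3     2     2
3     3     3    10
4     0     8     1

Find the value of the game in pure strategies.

Row minima: 0, 2, 3, 0 → General X's maximin is 3.
Column maxima: 3, 9, 10 → General Y's minimax is 3.
They coincide at (3, A), so the value is 3.

3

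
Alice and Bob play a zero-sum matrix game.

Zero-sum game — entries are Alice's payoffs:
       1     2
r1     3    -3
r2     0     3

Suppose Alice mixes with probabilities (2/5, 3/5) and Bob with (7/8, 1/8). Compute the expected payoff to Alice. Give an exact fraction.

9/8

Against (7/8, 1/8), each row's expected payoff is r1: 9/4; r2: 3/8.
Taking the (2/5, 3/5)-weighted average: (2/5)·(9/4) + (3/5)·(3/8) = 9/8.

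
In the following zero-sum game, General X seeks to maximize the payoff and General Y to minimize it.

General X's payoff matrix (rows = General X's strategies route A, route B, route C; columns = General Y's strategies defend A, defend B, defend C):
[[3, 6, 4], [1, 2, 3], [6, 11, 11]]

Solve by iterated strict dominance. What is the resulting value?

Row route A is strictly dominated by row route C (6>3, 11>6, 11>4); eliminate route A.
Column defend C is strictly dominated by defend A for General Y (1<3, 6<11); eliminate defend C.
Column defend B is strictly dominated by defend A for General Y (1<2, 6<11); eliminate defend B.
Row route B is strictly dominated by row route C (6>1); eliminate route B.
Only (route C, defend A) remains, with payoff 6.

6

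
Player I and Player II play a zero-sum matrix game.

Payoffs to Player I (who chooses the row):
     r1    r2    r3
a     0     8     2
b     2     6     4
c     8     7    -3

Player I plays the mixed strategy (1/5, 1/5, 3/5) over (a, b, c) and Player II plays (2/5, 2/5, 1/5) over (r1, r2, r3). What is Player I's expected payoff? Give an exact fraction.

Against (2/5, 2/5, 1/5), each row's expected payoff is a: 18/5; b: 4; c: 27/5.
Taking the (1/5, 1/5, 3/5)-weighted average: (1/5)·(18/5) + (1/5)·(4) + (3/5)·(27/5) = 119/25.

119/25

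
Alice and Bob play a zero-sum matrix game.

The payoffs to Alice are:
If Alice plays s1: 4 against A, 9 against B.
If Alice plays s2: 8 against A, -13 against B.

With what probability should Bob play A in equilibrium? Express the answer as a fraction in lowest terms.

11/13

Row minima are 4 and -13, so Alice's maximin is 4; column maxima are 8 and 9, so Bob's minimax is 8. These differ, so the equilibrium is in mixed strategies.
Let Bob play A with probability q. Alice is indifferent when 4q + 9(1−q) = 8q − 13(1−q), giving q = 11/13.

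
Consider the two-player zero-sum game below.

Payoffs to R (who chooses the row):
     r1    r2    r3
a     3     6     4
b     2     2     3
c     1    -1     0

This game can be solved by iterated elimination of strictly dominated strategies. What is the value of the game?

3

Row b is strictly dominated by row a (3>2, 6>2, 4>3); eliminate b.
Row c is strictly dominated by row a (3>1, 6>-1, 4>0); eliminate c.
Column r2 is strictly dominated by r1 for C (3<6); eliminate r2.
Column r3 is strictly dominated by r1 for C (3<4); eliminate r3.
Only (a, r1) remains, with payoff 3.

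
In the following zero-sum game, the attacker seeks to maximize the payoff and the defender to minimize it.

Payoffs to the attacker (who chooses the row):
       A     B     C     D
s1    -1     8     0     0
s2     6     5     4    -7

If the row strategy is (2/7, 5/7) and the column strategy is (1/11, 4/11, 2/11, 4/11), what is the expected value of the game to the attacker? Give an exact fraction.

92/77

Against (1/11, 4/11, 2/11, 4/11), each row's expected payoff is s1: 31/11; s2: 6/11.
Taking the (2/7, 5/7)-weighted average: (2/7)·(31/11) + (5/7)·(6/11) = 92/77.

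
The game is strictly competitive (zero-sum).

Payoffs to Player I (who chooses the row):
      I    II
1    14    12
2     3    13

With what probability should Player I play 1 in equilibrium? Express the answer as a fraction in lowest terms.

Row minima are 12 and 3, so Player I's maximin is 12; column maxima are 14 and 13, so Player II's minimax is 13. These differ, so the equilibrium is in mixed strategies.
Let Player I play 1 with probability p. Player II is indifferent when 14p + 3(1−p) = 12p + 13(1−p), giving p = 5/6.

5/6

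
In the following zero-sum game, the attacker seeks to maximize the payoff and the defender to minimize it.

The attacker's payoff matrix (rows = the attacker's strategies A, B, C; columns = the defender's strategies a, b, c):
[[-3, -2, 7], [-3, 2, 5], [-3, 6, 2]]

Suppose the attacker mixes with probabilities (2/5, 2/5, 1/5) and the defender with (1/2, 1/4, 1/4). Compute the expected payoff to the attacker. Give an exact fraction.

1/10

Against (1/2, 1/4, 1/4), each row's expected payoff is A: -1/4; B: 1/4; C: 1/2.
Taking the (2/5, 2/5, 1/5)-weighted average: (2/5)·(-1/4) + (2/5)·(1/4) + (1/5)·(1/2) = 1/10.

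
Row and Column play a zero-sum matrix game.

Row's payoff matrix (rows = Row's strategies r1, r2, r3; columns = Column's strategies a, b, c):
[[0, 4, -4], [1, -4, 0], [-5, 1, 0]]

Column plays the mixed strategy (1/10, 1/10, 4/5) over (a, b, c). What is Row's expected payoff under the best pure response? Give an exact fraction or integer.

r1: (0)·(1/10) + (4)·(1/10) + (-4)·(4/5) = -14/5.
r2: (1)·(1/10) + (-4)·(1/10) + (0)·(4/5) = -3/10.
r3: (-5)·(1/10) + (1)·(1/10) + (0)·(4/5) = -2/5.
The best pure response is r2 with expected payoff -3/10.

-3/10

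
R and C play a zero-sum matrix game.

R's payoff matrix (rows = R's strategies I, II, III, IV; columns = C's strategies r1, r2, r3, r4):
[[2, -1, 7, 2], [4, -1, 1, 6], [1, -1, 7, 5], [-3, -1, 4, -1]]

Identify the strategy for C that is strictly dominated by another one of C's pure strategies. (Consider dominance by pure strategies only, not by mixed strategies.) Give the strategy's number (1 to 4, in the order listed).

C prefers columns that give R less. Compare r3 with r2: -1 < 7, -1 < 1, -1 < 7, -1 < 4.
So r2 strictly dominates r3 for C; r3 is strictly dominated.

3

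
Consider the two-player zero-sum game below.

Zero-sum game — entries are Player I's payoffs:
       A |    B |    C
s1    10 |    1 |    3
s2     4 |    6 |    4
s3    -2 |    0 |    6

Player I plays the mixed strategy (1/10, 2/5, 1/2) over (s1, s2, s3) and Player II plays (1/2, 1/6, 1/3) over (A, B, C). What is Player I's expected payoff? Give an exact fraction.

Against (1/2, 1/6, 1/3), each row's expected payoff is s1: 37/6; s2: 13/3; s3: 1.
Taking the (1/10, 2/5, 1/2)-weighted average: (1/10)·(37/6) + (2/5)·(13/3) + (1/2)·(1) = 57/20.

57/20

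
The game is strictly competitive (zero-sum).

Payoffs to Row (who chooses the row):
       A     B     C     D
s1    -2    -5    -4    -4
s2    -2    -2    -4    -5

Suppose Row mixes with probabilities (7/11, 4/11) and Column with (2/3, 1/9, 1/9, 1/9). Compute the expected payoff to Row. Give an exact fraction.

Against (2/3, 1/9, 1/9, 1/9), each row's expected payoff is s1: -25/9; s2: -23/9.
Taking the (7/11, 4/11)-weighted average: (7/11)·(-25/9) + (4/11)·(-23/9) = -89/33.

-89/33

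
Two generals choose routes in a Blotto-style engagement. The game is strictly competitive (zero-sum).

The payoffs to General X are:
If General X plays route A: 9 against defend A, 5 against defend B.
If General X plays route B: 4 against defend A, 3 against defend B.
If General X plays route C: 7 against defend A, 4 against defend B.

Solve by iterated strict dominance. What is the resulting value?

Row route B is strictly dominated by row route A (9>4, 5>3); eliminate route B.
Row route C is strictly dominated by row route A (9>7, 5>4); eliminate route C.
Column defend A is strictly dominated by defend B for General Y (5<9); eliminate defend A.
Only (route A, defend B) remains, with payoff 5.

5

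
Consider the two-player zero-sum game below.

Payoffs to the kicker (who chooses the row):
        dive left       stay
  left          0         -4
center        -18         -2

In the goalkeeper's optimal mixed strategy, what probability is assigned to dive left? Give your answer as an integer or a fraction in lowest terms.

Row minima are -4 and -18, so the kicker's maximin is -4; column maxima are 0 and -2, so the goalkeeper's minimax is -2. These differ, so the equilibrium is in mixed strategies.
Let the goalkeeper play dive left with probability q. The kicker is indifferent when −4(1−q) = −18q − 2(1−q), giving q = 1/10.

1/10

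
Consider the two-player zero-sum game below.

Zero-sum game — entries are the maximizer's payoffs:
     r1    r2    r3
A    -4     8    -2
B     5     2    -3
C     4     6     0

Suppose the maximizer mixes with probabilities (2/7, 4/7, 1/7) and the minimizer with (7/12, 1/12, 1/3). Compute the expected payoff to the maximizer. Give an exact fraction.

13/14

Against (7/12, 1/12, 1/3), each row's expected payoff is A: -7/3; B: 25/12; C: 17/6.
Taking the (2/7, 4/7, 1/7)-weighted average: (2/7)·(-7/3) + (4/7)·(25/12) + (1/7)·(17/6) = 13/14.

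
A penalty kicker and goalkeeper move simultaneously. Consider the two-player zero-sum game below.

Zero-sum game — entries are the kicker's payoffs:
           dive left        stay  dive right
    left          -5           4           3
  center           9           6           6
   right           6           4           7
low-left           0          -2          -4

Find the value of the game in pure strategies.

6

Row minima: -5, 6, 4, -4 → the kicker's maximin is 6.
Column maxima: 9, 6, 7 → the goalkeeper's minimax is 6.
They coincide at (center, stay), so the value is 6.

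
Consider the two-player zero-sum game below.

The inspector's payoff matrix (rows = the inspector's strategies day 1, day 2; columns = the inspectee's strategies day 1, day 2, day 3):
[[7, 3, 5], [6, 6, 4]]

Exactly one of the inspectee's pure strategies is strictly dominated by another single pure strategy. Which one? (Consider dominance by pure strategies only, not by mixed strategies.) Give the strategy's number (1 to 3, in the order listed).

The inspectee prefers columns that give the inspector less. Compare day 1 with day 3: 5 < 7, 4 < 6.
So day 3 strictly dominates day 1 for the inspectee; day 1 is strictly dominated.

1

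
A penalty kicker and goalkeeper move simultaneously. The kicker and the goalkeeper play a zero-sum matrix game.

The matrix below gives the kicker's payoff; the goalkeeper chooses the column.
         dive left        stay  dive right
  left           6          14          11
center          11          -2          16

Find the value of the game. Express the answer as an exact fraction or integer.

166/21

Column dive right is strictly dominated by dive left for the goalkeeper (it gives the kicker more in every row).
The remaining 2×2 game on (left, center) × (dive left, stay) has no saddle point. Let the kicker play left with probability p; indifference gives 6p + 11(1−p) = 14p − 2(1−p), so p = 13/21.
Similarly the goalkeeper's optimal q on dive left is 16/21, and the value is 6·(16/21) + (14)·(5/21) = 166/21.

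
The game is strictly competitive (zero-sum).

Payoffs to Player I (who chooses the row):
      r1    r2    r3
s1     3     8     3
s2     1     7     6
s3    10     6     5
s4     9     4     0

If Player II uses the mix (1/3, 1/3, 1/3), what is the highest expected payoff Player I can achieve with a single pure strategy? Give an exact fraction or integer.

7

s1: (3)·(1/3) + (8)·(1/3) + (3)·(1/3) = 14/3.
s2: (1)·(1/3) + (7)·(1/3) + (6)·(1/3) = 14/3.
s3: (10)·(1/3) + (6)·(1/3) + (5)·(1/3) = 7.
s4: (9)·(1/3) + (4)·(1/3) + (0)·(1/3) = 13/3.
The best pure response is s3 with expected payoff 7.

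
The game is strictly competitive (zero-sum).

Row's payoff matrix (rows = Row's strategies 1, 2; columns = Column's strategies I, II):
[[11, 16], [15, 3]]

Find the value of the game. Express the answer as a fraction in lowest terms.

207/17

Row minima are 11 and 3, so Row's maximin is 11; column maxima are 15 and 16, so Column's minimax is 15. These differ, so the equilibrium is in mixed strategies.
Let Row play 1 with probability p. Column is indifferent when 11p + 15(1−p) = 16p + 3(1−p), giving p = 12/17.
Let Column play I with probability q. Row is indifferent when 11q + 16(1−q) = 15q + 3(1−q), giving q = 13/17.
The value is 11·(13/17) + (16)·(4/17) = 207/17.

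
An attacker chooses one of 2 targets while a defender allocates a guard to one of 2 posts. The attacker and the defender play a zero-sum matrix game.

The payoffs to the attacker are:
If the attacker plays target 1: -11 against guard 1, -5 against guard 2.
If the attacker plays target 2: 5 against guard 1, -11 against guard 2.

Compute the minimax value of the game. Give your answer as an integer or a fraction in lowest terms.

Row minima are -11 and -11, so the attacker's maximin is -11; column maxima are 5 and -5, so the defender's minimax is -5. These differ, so the equilibrium is in mixed strategies.
Let the attacker play target 1 with probability p. The defender is indifferent when −11p + 5(1−p) = −5p − 11(1−p), giving p = 8/11.
Let the defender play guard 1 with probability q. The attacker is indifferent when −11q − 5(1−q) = 5q − 11(1−q), giving q = 3/11.
The value is -11·(3/11) + (-5)·(8/11) = -73/11.

-73/11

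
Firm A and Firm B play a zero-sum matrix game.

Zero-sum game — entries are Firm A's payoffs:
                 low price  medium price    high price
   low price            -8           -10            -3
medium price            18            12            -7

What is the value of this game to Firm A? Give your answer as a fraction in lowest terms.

-53/13

Column low price is strictly dominated by medium price for Firm B (it gives Firm A more in every row).
The remaining 2×2 game on (low price, medium price) × (medium price, high price) has no saddle point. Let Firm A play low price with probability p; indifference gives −10p + 12(1−p) = −3p − 7(1−p), so p = 19/26.
Similarly Firm B's optimal q on medium price is 2/13, and the value is -10·(2/13) + (-3)·(11/13) = -53/13.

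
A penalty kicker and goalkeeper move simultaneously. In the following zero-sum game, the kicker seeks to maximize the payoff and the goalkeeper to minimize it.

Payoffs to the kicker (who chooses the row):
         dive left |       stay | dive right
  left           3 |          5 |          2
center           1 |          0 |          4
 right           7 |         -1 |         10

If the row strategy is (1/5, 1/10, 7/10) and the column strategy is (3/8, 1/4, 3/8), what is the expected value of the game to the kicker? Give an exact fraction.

Against (3/8, 1/4, 3/8), each row's expected payoff is left: 25/8; center: 15/8; right: 49/8.
Taking the (1/5, 1/10, 7/10)-weighted average: (1/5)·(25/8) + (1/10)·(15/8) + (7/10)·(49/8) = 51/10.

51/10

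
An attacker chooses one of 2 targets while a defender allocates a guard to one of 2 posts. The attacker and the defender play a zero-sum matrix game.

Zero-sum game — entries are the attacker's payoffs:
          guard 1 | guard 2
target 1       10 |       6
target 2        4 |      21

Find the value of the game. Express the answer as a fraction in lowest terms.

62/7

Row minima are 6 and 4, so the attacker's maximin is 6; column maxima are 10 and 21, so the defender's minimax is 10. These differ, so the equilibrium is in mixed strategies.
Let the attacker play target 1 with probability p. The defender is indifferent when 10p + 4(1−p) = 6p + 21(1−p), giving p = 17/21.
Let the defender play guard 1 with probability q. The attacker is indifferent when 10q + 6(1−q) = 4q + 21(1−q), giving q = 5/7.
The value is 10·(5/7) + (6)·(2/7) = 62/7.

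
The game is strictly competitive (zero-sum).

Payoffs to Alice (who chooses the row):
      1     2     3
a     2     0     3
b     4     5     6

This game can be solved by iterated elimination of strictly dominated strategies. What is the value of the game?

Column 3 is strictly dominated by 1 for Bob (2<3, 4<6); eliminate 3.
Row a is strictly dominated by row b (4>2, 5>0); eliminate a.
Column 2 is strictly dominated by 1 for Bob (4<5); eliminate 2.
Only (b, 1) remains, with payoff 4.

4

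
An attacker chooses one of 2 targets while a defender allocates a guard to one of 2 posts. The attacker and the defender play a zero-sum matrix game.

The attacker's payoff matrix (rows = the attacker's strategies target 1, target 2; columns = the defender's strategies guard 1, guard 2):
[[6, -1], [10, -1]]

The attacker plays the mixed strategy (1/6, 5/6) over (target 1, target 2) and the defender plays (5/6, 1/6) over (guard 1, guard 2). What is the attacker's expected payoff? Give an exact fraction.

Against (5/6, 1/6), each row's expected payoff is target 1: 29/6; target 2: 49/6.
Taking the (1/6, 5/6)-weighted average: (1/6)·(29/6) + (5/6)·(49/6) = 137/18.

137/18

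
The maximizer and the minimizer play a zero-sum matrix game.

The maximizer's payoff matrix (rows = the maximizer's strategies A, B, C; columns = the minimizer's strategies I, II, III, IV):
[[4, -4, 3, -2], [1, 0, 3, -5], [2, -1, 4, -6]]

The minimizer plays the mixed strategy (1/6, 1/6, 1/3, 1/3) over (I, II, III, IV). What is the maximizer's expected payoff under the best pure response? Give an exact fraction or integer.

1/3

A: (4)·(1/6) + (-4)·(1/6) + (3)·(1/3) + (-2)·(1/3) = 1/3.
B: (1)·(1/6) + (0)·(1/6) + (3)·(1/3) + (-5)·(1/3) = -1/2.
C: (2)·(1/6) + (-1)·(1/6) + (4)·(1/3) + (-6)·(1/3) = -1/2.
The best pure response is A with expected payoff 1/3.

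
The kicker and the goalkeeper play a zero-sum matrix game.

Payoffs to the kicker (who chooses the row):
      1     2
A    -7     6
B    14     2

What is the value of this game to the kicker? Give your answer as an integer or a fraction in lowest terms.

Row minima are -7 and 2, so the kicker's maximin is 2; column maxima are 14 and 6, so the goalkeeper's minimax is 6. These differ, so the equilibrium is in mixed strategies.
Let the kicker play A with probability p. The goalkeeper is indifferent when −7p + 14(1−p) = 6p + 2(1−p), giving p = 12/25.
Let the goalkeeper play 1 with probability q. The kicker is indifferent when −7q + 6(1−q) = 14q + 2(1−q), giving q = 4/25.
The value is -7·(4/25) + (6)·(21/25) = 98/25.

98/25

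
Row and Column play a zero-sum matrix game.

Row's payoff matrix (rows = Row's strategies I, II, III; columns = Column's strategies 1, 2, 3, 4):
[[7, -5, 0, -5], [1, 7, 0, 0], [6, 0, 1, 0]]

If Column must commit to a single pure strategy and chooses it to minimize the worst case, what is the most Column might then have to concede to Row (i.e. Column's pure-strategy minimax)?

0

The worst case (largest entry) in each column is 1: 7, 2: 7, 3: 1, 4: 0.
The best (smallest) of these is 0.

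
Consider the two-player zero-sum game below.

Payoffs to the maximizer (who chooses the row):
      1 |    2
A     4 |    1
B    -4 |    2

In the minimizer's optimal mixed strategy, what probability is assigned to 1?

Row minima are 1 and -4, so the maximizer's maximin is 1; column maxima are 4 and 2, so the minimizer's minimax is 2. These differ, so the equilibrium is in mixed strategies.
Let the minimizer play 1 with probability q. The maximizer is indifferent when 4q + (1−q) = −4q + 2(1−q), giving q = 1/9.

1/9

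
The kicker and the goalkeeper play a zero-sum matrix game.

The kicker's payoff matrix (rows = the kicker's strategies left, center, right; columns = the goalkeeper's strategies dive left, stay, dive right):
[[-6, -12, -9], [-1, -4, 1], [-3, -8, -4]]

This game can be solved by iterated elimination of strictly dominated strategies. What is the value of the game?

-4

Row left is strictly dominated by row center (-1>-6, -4>-12, 1>-9); eliminate left.
Column dive right is strictly dominated by stay for the goalkeeper (-4<1, -8<-4); eliminate dive right.
Column dive left is strictly dominated by stay for the goalkeeper (-4<-1, -8<-3); eliminate dive left.
Row right is strictly dominated by row center (-4>-8); eliminate right.
Only (center, stay) remains, with payoff -4.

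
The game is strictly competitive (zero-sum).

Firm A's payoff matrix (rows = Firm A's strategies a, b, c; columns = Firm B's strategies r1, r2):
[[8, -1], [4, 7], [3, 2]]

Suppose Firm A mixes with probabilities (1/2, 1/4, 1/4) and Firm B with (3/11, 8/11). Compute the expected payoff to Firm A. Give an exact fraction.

125/44

Against (3/11, 8/11), each row's expected payoff is a: 16/11; b: 68/11; c: 25/11.
Taking the (1/2, 1/4, 1/4)-weighted average: (1/2)·(16/11) + (1/4)·(68/11) + (1/4)·(25/11) = 125/44.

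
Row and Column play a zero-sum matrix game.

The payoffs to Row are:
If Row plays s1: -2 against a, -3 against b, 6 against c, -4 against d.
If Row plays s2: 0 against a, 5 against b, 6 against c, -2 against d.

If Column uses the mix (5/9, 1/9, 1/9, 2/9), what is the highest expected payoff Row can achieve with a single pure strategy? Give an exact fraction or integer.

s1: (-2)·(5/9) + (-3)·(1/9) + (6)·(1/9) + (-4)·(2/9) = -5/3.
s2: (0)·(5/9) + (5)·(1/9) + (6)·(1/9) + (-2)·(2/9) = 7/9.
The best pure response is s2 with expected payoff 7/9.

7/9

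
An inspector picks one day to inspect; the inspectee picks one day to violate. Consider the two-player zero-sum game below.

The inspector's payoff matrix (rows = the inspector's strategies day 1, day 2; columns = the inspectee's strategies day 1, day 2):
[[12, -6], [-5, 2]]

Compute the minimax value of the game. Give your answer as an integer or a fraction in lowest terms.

-6/25

Row minima are -6 and -5, so the inspector's maximin is -5; column maxima are 12 and 2, so the inspectee's minimax is 2. These differ, so the equilibrium is in mixed strategies.
Let the inspector play day 1 with probability p. The inspectee is indifferent when 12p − 5(1−p) = −6p + 2(1−p), giving p = 7/25.
Let the inspectee play day 1 with probability q. The inspector is indifferent when 12q − 6(1−q) = −5q + 2(1−q), giving q = 8/25.
The value is 12·(8/25) + (-6)·(17/25) = -6/25.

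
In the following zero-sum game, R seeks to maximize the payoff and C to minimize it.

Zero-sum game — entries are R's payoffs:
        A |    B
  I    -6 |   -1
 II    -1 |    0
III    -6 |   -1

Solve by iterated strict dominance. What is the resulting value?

Row I is strictly dominated by row II (-1>-6, 0>-1); eliminate I.
Row III is strictly dominated by row II (-1>-6, 0>-1); eliminate III.
Column B is strictly dominated by A for C (-1<0); eliminate B.
Only (II, A) remains, with payoff -1.

-1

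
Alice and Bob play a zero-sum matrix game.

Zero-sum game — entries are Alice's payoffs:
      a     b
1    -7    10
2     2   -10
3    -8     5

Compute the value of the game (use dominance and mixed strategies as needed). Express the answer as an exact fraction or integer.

-50/29

Row 3 is strictly dominated by row 1, so Alice never plays it.
The remaining 2×2 game on (1, 2) × (a, b) has no saddle point. Let Alice play 1 with probability p; indifference gives −7p + 2(1−p) = 10p − 10(1−p), so p = 12/29.
Similarly Bob's optimal q on a is 20/29, and the value is -7·(20/29) + (10)·(9/29) = -50/29.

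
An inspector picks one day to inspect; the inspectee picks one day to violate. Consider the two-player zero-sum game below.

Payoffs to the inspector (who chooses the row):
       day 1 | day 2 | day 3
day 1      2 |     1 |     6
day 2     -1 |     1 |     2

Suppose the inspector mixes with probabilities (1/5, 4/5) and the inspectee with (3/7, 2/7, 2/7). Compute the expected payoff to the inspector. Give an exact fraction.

Against (3/7, 2/7, 2/7), each row's expected payoff is day 1: 20/7; day 2: 3/7.
Taking the (1/5, 4/5)-weighted average: (1/5)·(20/7) + (4/5)·(3/7) = 32/35.

32/35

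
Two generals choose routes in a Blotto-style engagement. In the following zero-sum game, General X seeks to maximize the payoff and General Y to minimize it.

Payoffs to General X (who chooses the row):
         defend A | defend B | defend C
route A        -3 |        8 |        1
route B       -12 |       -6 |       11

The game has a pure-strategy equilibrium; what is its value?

Row minima: -3, -12 → General X's maximin is -3.
Column maxima: -3, 8, 11 → General Y's minimax is -3.
They coincide at (route A, defend A), so the value is -3.

-3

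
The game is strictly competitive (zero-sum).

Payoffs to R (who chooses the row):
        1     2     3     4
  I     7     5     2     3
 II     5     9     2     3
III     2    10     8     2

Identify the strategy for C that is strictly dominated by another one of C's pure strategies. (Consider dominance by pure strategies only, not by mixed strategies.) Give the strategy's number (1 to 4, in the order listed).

C prefers columns that give R less. Compare 2 with 3: 2 < 5, 2 < 9, 8 < 10.
So 3 strictly dominates 2 for C; 2 is strictly dominated.

2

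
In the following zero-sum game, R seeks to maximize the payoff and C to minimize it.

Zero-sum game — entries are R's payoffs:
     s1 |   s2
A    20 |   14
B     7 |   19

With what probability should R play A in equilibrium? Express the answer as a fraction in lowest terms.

Row minima are 14 and 7, so R's maximin is 14; column maxima are 20 and 19, so C's minimax is 19. These differ, so the equilibrium is in mixed strategies.
Let R play A with probability p. C is indifferent when 20p + 7(1−p) = 14p + 19(1−p), giving p = 2/3.

2/3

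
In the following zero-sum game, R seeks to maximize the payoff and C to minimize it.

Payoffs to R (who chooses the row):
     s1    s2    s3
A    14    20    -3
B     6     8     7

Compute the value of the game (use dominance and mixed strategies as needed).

58/9

Column s2 is strictly dominated by s1 for C (it gives R more in every row).
The remaining 2×2 game on (A, B) × (s1, s3) has no saddle point. Let R play A with probability p; indifference gives 14p + 6(1−p) = −3p + 7(1−p), so p = 1/18.
Similarly C's optimal q on s1 is 5/9, and the value is 14·(5/9) + (-3)·(4/9) = 58/9.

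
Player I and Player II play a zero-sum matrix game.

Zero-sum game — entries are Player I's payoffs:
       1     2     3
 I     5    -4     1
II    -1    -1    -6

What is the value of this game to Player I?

-5/2

Column 1 is strictly dominated by 3 for Player II (it gives Player I more in every row).
The remaining 2×2 game on (I, II) × (2, 3) has no saddle point. Let Player I play I with probability p; indifference gives −4p − (1−p) = p − 6(1−p), so p = 1/2.
Similarly Player II's optimal q on 2 is 7/10, and the value is -4·(7/10) + (1)·(3/10) = -5/2.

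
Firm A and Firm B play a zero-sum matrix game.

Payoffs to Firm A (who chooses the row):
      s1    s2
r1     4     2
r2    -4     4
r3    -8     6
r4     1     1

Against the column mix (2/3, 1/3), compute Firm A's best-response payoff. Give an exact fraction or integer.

r1: (4)·(2/3) + (2)·(1/3) = 10/3.
r2: (-4)·(2/3) + (4)·(1/3) = -4/3.
r3: (-8)·(2/3) + (6)·(1/3) = -10/3.
r4: (1)·(2/3) + (1)·(1/3) = 1.
The best pure response is r1 with expected payoff 10/3.

10/3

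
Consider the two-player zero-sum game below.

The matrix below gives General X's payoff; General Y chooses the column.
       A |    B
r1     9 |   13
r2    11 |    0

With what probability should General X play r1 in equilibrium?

11/15

Row minima are 9 and 0, so General X's maximin is 9; column maxima are 11 and 13, so General Y's minimax is 11. These differ, so the equilibrium is in mixed strategies.
Let General X play r1 with probability p. General Y is indifferent when 9p + 11(1−p) = 13p, giving p = 11/15.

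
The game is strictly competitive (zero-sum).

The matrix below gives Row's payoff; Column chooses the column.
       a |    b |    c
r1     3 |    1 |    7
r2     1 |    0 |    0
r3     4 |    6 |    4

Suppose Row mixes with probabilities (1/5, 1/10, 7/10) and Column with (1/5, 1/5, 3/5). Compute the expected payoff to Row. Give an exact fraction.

41/10

Against (1/5, 1/5, 3/5), each row's expected payoff is r1: 5; r2: 1/5; r3: 22/5.
Taking the (1/5, 1/10, 7/10)-weighted average: (1/5)·(5) + (1/10)·(1/5) + (7/10)·(22/5) = 41/10.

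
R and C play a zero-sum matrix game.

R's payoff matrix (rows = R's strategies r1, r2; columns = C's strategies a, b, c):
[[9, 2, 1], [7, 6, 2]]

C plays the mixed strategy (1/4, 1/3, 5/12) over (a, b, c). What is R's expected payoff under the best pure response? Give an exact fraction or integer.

r1: (9)·(1/4) + (2)·(1/3) + (1)·(5/12) = 10/3.
r2: (7)·(1/4) + (6)·(1/3) + (2)·(5/12) = 55/12.
The best pure response is r2 with expected payoff 55/12.

55/12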